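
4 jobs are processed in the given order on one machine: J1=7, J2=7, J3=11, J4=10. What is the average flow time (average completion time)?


Completion times:
  J1: completes at 7
  J2: completes at 14
  J3: completes at 25
  J4: completes at 35
Sum = 81
Average = 81/4
= 20.25


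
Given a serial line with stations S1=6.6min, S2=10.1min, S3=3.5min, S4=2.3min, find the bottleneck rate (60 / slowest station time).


Bottleneck = longest station time
Station times: [6.6, 10.1, 3.5, 2.3]
Max = 10.1 min
Rate = 60 / 10.1
= 5.94 units/hour (bottleneck: 10.1min)


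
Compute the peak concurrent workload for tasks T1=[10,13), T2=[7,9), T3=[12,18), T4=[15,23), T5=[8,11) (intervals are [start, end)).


Check each time point for overlaps:
  t=8: 2 tasks active (T2, T5)
Max concurrent = 2


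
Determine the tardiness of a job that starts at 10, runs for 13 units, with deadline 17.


Completion = start + processing = 10 + 13 = 23
Tardiness = max(0, C - d) = max(0, 23 - 17)
= max(0, 6)
= 6


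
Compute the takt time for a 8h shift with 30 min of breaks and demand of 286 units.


Available = 8×60 - 30 = 450 min
Takt time = 450 / 286
= 1.57 min/unit


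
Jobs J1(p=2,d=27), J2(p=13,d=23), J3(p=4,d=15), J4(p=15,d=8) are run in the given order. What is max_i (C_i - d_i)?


Lateness per job (L = C - d):
  J1: C=2, d=27, L=-25
  J2: C=15, d=23, L=-8
  J3: C=19, d=15, L=4
  J4: C=34, d=8, L=26
Lmax = max(-25, -8, 4, 26)
= 26


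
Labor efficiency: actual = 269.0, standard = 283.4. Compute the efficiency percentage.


Efficiency = (actual / standard) × 100
= (269.0 / 283.4) × 100
= 94.9%


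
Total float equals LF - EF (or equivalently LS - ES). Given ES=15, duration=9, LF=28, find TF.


EF = ES + duration = 15 + 9 = 24
LS = LF - duration = 28 - 9 = 19
Total Float = LF - EF = 28 - 24
(or LS - ES = 19 - 15)
= 4


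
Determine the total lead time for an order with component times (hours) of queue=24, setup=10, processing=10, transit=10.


Lead time = queue + setup + processing + transit
= 24 + 10 + 10 + 10
= 54 hours


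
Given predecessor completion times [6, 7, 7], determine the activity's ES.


ES = max of all predecessor completion times
Predecessors: [6, 7, 7]
ES = max(6, 7, 7)
= 7


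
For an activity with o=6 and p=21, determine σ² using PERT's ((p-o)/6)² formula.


σ² = ((p - o) / 6)² = (p - o)² / 36
= (21 - 6)² / 36
= 15² / 36
= 225 / 36
= 6.2500


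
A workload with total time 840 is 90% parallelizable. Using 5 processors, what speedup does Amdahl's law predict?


Amdahl's law: T_p = T × ((1-p) + p/N)
= 840 × ((1-0.9) + 0.9/5)
= 840 × (0.10 + 0.1800)
= 840 × 0.2800
= 235.20
Speedup = 840/235.20
= 3.57×


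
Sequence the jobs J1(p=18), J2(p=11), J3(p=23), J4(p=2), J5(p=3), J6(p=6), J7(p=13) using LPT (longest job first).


LPT: sort by longest processing time first
  J3: p=23
  J1: p=18
  J7: p=13
  J2: p=11
  J6: p=6
  J5: p=3
  J4: p=2
Order: J3 → J1 → J7 → J2 → J6 → J5 → J4


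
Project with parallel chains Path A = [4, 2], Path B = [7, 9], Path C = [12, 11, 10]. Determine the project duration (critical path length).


Path A: 4 + 2 = 6
Path B: 7 + 9 = 16
Path C: 12 + 11 + 10 = 33
Critical path = longest = max(6, 16, 33)
= 33 (Path C)


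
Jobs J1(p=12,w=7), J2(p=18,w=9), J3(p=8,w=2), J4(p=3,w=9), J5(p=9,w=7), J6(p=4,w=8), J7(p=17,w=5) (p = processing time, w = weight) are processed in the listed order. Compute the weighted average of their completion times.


Completion times:
  J1: C=12, w×C=7×12=84
  J2: C=30, w×C=9×30=270
  J3: C=38, w×C=2×38=76
  J4: C=41, w×C=9×41=369
  J5: C=50, w×C=7×50=350
  J6: C=54, w×C=8×54=432
  J7: C=71, w×C=5×71=355
Sum w×C = 1936
Sum w = 47
Weighted avg = 1936/47
= 41.19


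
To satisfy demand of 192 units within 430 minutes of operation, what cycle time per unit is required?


Cycle time = available time / demand
= 430 / 192
= 2.24 min/unit


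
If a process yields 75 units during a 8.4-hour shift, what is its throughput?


Throughput = units / time
= 75 / 8.4
= 8.9 units/hour


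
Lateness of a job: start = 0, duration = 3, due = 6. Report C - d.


Completion = 0 + 3 = 3
Lateness = C - d = 3 - 6
= -3


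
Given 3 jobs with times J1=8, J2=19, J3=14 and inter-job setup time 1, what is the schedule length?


Makespan = Σ processing + (n-1) × setup
= (8 + 19 + 14) + (3-1)×1
= 41 + 2
= 43 time units


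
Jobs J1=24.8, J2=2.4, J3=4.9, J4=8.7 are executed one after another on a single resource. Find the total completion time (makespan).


Sequential makespan: sum all processing times
= 24.8 + 2.4 + 4.9 + 8.7
= 40.8 time units


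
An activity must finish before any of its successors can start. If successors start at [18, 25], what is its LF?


LF = min of all successor start times
Successors start at: [18, 25]
LF = min(18, 25)
= 18


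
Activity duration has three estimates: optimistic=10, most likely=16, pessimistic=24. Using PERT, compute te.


te = (o + 4m + p) / 6
= (10 + 4×16 + 24) / 6
= (10 + 64 + 24) / 6
= 98 / 6
= 16.33


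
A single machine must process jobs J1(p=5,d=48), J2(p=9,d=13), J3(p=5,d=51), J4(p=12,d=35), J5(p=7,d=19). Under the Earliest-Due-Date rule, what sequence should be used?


EDD: sort by earliest due date
  J2: d=13, p=9
  J5: d=19, p=7
  J4: d=35, p=12
  J1: d=48, p=5
  J3: d=51, p=5
Order: J2 → J5 → J4 → J1 → J3


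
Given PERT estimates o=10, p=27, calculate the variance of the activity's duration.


σ² = ((p - o) / 6)² = (p - o)² / 36
= (27 - 10)² / 36
= 17² / 36
= 289 / 36
= 8.0278


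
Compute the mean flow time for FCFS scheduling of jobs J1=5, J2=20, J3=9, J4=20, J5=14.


Completion times:
  J1: completes at 5
  J2: completes at 25
  J3: completes at 34
  J4: completes at 54
  J5: completes at 68
Sum = 186
Average = 186/5
= 37.20


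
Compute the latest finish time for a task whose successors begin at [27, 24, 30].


LF = min of all successor start times
Successors start at: [27, 24, 30]
LF = min(27, 24, 30)
= 24


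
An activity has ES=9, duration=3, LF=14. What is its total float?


EF = ES + duration = 9 + 3 = 12
LS = LF - duration = 14 - 3 = 11
Total Float = LF - EF = 14 - 12
(or LS - ES = 11 - 9)
= 2


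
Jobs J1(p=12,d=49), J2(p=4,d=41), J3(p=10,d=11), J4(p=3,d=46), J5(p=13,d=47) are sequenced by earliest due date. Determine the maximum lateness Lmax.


EDD order: J3 → J2 → J4 → J5 → J1
Completion and lateness:
  J3: C=10, d=11, L=10-11=-1
  J2: C=14, d=41, L=14-41=-27
  J4: C=17, d=46, L=17-46=-29
  J5: C=30, d=47, L=30-47=-17
  J1: C=42, d=49, L=42-49=-7
Lmax = max(-1, -27, -29, -17, -7)
= -1


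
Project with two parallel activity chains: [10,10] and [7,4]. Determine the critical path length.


Path A: 10 + 10 = 20
Path B: 7 + 4 = 11
Critical path = longest = max(20, 11)
= 20 (Path A)


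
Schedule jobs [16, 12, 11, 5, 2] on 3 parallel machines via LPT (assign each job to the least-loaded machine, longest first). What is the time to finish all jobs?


Jobs (LPT sorted): [16, 12, 11, 5, 2]
Machines: 3
  J=16 → Machine 1 (load: 0+16=16)
  J=12 → Machine 2 (load: 0+12=12)
  J=11 → Machine 3 (load: 0+11=11)
  J=5 → Machine 3 (load: 11+5=16)
  J=2 → Machine 2 (load: 12+2=14)
Machine loads: [16, 14, 16]
Makespan = max = 16 time units


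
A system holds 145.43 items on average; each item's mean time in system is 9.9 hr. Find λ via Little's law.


Little's law: L = λW → λ = L / W
= 145.43 / 9.9
= 14.69 per hour


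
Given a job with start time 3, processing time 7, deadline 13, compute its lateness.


Completion = 3 + 7 = 10
Lateness = C - d = 10 - 13
= -3


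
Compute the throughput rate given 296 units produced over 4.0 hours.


Throughput = units / time
= 296 / 4.0
= 74.0 units/hour


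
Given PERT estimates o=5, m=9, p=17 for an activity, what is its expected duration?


te = (o + 4m + p) / 6
= (5 + 4×9 + 17) / 6
= (5 + 36 + 17) / 6
= 58 / 6
= 9.67


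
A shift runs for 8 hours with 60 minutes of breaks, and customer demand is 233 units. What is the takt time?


Available = 8×60 - 60 = 420 min
Takt time = 420 / 233
= 1.80 min/unit


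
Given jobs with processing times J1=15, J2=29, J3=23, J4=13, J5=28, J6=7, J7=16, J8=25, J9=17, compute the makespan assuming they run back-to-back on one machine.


Sequential makespan: sum all processing times
= 15 + 29 + 23 + 13 + 28 + 7 + 16 + 25 + 17
= 173 time units


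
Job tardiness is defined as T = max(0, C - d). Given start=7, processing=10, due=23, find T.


Completion = start + processing = 7 + 10 = 17
Tardiness = max(0, C - d) = max(0, 17 - 23)
= max(0, -6)
= 0


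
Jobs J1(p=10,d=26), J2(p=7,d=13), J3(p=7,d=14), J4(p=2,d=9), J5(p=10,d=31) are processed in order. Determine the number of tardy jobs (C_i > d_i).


Completion vs due date:
  J1: C=10, d=26 → on time
  J2: C=17, d=13 → TARDY
  J3: C=24, d=14 → TARDY
  J4: C=26, d=9 → TARDY
  J5: C=36, d=31 → TARDY
Tardy jobs: J2, J3, J4, J5
Count = 4


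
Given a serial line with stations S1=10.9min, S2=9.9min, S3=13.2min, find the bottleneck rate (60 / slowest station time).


Bottleneck = longest station time
Station times: [10.9, 9.9, 13.2]
Max = 13.2 min
Rate = 60 / 13.2
= 4.55 units/hour (bottleneck: 13.2min)


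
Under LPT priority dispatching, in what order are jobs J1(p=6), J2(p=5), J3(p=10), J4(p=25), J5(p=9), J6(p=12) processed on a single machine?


LPT: sort by longest processing time first
  J4: p=25
  J6: p=12
  J3: p=10
  J5: p=9
  J1: p=6
  J2: p=5
Order: J4 → J6 → J3 → J5 → J1 → J2


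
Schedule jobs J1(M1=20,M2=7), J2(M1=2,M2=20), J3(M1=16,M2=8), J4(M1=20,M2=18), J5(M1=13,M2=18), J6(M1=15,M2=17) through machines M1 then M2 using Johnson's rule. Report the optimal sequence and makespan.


Johnson's rule:
Group 1 (M1≤M2, sort by M1): ['J2', 'J5', 'J6']
Group 2 (M1>M2, sort desc M2): ['J4', 'J3', 'J1']
Sequence: J2 → J5 → J6 → J4 → J3 → J1
Makespan calculation:
  J2: M1 done=2, M2 done=22
  J5: M1 done=15, M2 done=40
  J6: M1 done=30, M2 done=57
  J4: M1 done=50, M2 done=75
  J3: M1 done=66, M2 done=83
  J1: M1 done=86, M2 done=93
= Sequence: J2 → J5 → J6 → J4 → J3 → J1, Makespan: 93


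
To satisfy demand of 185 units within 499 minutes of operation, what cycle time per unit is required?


Cycle time = available time / demand
= 499 / 185
= 2.70 min/unit


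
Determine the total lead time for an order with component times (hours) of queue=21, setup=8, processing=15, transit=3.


Lead time = queue + setup + processing + transit
= 21 + 8 + 15 + 3
= 47 hours


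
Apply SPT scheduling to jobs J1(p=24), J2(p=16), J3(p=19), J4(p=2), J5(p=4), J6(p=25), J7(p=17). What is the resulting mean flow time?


SPT order: J4 → J5 → J2 → J7 → J3 → J1 → J6
Completion times:
  J4: C=2
  J5: C=6
  J2: C=22
  J7: C=39
  J3: C=58
  J1: C=82
  J6: C=107
Sum = 316, n = 7
Mean flow = 316/7
= 45.14


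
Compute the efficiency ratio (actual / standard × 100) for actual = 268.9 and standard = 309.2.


Efficiency = (actual / standard) × 100
= (268.9 / 309.2) × 100
= 87.0%


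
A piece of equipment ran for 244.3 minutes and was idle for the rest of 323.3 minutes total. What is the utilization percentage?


Utilization = busy / total × 100
= 244.3 / 323.3 × 100
= 75.6%


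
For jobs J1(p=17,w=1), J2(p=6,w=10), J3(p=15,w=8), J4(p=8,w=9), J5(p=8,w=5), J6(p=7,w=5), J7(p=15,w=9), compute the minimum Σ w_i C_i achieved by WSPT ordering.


WSPT order (by p/w): J2 → J4 → J6 → J5 → J7 → J3 → J1
  J2: C=6, w·C=10×6=60
  J4: C=14, w·C=9×14=126
  J6: C=21, w·C=5×21=105
  J5: C=29, w·C=5×29=145
  J7: C=44, w·C=9×44=396
  J3: C=59, w·C=8×59=472
  J1: C=76, w·C=1×76=76
Σ w·C = 1380
= 1380


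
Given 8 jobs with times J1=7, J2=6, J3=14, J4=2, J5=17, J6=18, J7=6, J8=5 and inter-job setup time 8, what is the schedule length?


Makespan = Σ processing + (n-1) × setup
= (7 + 6 + 14 + 2 + 17 + 18 + 6 + 5) + (8-1)×8
= 75 + 56
= 131 time units


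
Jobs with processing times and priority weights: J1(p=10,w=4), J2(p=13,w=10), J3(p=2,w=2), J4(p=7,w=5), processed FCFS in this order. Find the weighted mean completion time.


Completion times:
  J1: C=10, w×C=4×10=40
  J2: C=23, w×C=10×23=230
  J3: C=25, w×C=2×25=50
  J4: C=32, w×C=5×32=160
Sum w×C = 480
Sum w = 21
Weighted avg = 480/21
= 22.86


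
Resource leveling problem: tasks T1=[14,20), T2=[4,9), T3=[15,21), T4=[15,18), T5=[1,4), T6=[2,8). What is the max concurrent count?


Check each time point for overlaps:
  t=15: 3 tasks active (T1, T3, T4)
Max concurrent = 3


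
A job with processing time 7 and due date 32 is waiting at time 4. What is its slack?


Slack = due - current_time - processing
= 32 - 4 - 7
= 21


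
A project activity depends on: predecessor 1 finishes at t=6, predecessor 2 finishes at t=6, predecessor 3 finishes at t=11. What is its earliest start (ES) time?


ES = max of all predecessor completion times
Predecessors: [6, 6, 11]
ES = max(6, 6, 11)
= 11


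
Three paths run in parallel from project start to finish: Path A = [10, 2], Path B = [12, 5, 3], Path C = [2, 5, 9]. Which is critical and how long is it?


Path A: 10 + 2 = 12
Path B: 12 + 5 + 3 = 20
Path C: 2 + 5 + 9 = 16
Critical path = longest = max(12, 20, 16)
= 20 (Path B)


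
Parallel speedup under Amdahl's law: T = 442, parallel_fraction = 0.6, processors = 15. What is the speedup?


Amdahl's law: T_p = T × ((1-p) + p/N)
= 442 × ((1-0.6) + 0.6/15)
= 442 × (0.40 + 0.0400)
= 442 × 0.4400
= 194.48
Speedup = 442/194.48
= 2.27×


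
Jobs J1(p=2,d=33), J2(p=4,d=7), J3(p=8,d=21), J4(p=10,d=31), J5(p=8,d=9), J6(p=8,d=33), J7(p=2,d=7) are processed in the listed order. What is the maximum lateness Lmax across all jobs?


Lateness per job (L = C - d):
  J1: C=2, d=33, L=-31
  J2: C=6, d=7, L=-1
  J3: C=14, d=21, L=-7
  J4: C=24, d=31, L=-7
  J5: C=32, d=9, L=23
  J6: C=40, d=33, L=7
  J7: C=42, d=7, L=35
Lmax = max(-31, -1, -7, -7, 23, 7, 35)
= 35


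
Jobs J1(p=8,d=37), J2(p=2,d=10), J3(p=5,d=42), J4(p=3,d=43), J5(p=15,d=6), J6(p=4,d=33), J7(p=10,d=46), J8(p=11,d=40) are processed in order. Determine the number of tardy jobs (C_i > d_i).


Completion vs due date:
  J1: C=8, d=37 → on time
  J2: C=10, d=10 → on time
  J3: C=15, d=42 → on time
  J4: C=18, d=43 → on time
  J5: C=33, d=6 → TARDY
  J6: C=37, d=33 → TARDY
  J7: C=47, d=46 → TARDY
  J8: C=58, d=40 → TARDY
Tardy jobs: J5, J6, J7, J8
Count = 4


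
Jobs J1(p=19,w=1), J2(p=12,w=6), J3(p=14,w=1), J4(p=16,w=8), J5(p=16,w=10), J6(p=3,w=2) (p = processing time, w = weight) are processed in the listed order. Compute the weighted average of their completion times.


Completion times:
  J1: C=19, w×C=1×19=19
  J2: C=31, w×C=6×31=186
  J3: C=45, w×C=1×45=45
  J4: C=61, w×C=8×61=488
  J5: C=77, w×C=10×77=770
  J6: C=80, w×C=2×80=160
Sum w×C = 1668
Sum w = 28
Weighted avg = 1668/28
= 59.57


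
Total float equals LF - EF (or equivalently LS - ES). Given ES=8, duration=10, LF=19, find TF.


EF = ES + duration = 8 + 10 = 18
LS = LF - duration = 19 - 10 = 9
Total Float = LF - EF = 19 - 18
(or LS - ES = 9 - 8)
= 1


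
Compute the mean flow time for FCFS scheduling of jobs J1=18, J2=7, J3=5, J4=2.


Completion times:
  J1: completes at 18
  J2: completes at 25
  J3: completes at 30
  J4: completes at 32
Sum = 105
Average = 105/4
= 26.25


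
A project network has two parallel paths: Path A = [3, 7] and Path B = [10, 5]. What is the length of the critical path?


Path A: 3 + 7 = 10
Path B: 10 + 5 = 15
Critical path = longest = max(10, 15)
= 15 (Path B)


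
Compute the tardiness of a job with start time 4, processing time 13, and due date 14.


Completion = start + processing = 4 + 13 = 17
Tardiness = max(0, C - d) = max(0, 17 - 14)
= max(0, 3)
= 3


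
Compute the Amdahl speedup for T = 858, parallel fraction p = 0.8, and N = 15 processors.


Amdahl's law: T_p = T × ((1-p) + p/N)
= 858 × ((1-0.8) + 0.8/15)
= 858 × (0.20 + 0.0533)
= 858 × 0.2533
= 217.36
Speedup = 858/217.36
= 3.95×


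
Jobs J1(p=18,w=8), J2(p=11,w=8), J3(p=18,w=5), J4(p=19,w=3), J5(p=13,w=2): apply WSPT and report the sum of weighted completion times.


WSPT order (by p/w): J2 → J1 → J3 → J4 → J5
  J2: C=11, w·C=8×11=88
  J1: C=29, w·C=8×29=232
  J3: C=47, w·C=5×47=235
  J4: C=66, w·C=3×66=198
  J5: C=79, w·C=2×79=158
Σ w·C = 911
= 911


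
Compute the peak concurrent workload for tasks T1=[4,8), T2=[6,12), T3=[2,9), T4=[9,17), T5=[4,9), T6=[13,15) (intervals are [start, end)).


Check each time point for overlaps:
  t=6: 4 tasks active (T1, T2, T3, T5)
Max concurrent = 4


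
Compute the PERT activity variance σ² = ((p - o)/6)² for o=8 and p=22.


σ² = ((p - o) / 6)² = (p - o)² / 36
= (22 - 8)² / 36
= 14² / 36
= 196 / 36
= 5.4444


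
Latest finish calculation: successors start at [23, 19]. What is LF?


LF = min of all successor start times
Successors start at: [23, 19]
LF = min(23, 19)
= 19


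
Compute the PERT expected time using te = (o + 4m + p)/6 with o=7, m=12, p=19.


te = (o + 4m + p) / 6
= (7 + 4×12 + 19) / 6
= (7 + 48 + 19) / 6
= 74 / 6
= 12.33


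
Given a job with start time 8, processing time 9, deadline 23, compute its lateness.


Completion = 8 + 9 = 17
Lateness = C - d = 17 - 23
= -6


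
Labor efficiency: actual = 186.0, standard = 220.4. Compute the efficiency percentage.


Efficiency = (actual / standard) × 100
= (186.0 / 220.4) × 100
= 84.4%


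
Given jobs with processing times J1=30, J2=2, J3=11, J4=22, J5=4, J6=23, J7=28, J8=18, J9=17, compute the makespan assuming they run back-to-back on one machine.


Sequential makespan: sum all processing times
= 30 + 2 + 11 + 22 + 4 + 23 + 28 + 18 + 17
= 155 time units


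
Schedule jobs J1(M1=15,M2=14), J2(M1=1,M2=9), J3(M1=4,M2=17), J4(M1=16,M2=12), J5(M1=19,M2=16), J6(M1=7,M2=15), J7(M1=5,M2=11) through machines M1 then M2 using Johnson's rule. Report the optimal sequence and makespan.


Johnson's rule:
Group 1 (M1≤M2, sort by M1): ['J2', 'J3', 'J7', 'J6']
Group 2 (M1>M2, sort desc M2): ['J5', 'J1', 'J4']
Sequence: J2 → J3 → J7 → J6 → J5 → J1 → J4
Makespan calculation:
  J2: M1 done=1, M2 done=10
  J3: M1 done=5, M2 done=27
  J7: M1 done=10, M2 done=38
  J6: M1 done=17, M2 done=53
  J5: M1 done=36, M2 done=69
  J1: M1 done=51, M2 done=83
  J4: M1 done=67, M2 done=95
= Sequence: J2 → J3 → J7 → J6 → J5 → J1 → J4, Makespan: 95


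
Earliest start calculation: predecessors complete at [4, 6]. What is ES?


ES = max of all predecessor completion times
Predecessors: [4, 6]
ES = max(4, 6)
= 6


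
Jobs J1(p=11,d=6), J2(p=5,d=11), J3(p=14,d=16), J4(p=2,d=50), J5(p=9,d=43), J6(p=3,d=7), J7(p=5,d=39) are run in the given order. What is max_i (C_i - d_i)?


Lateness per job (L = C - d):
  J1: C=11, d=6, L=5
  J2: C=16, d=11, L=5
  J3: C=30, d=16, L=14
  J4: C=32, d=50, L=-18
  J5: C=41, d=43, L=-2
  J6: C=44, d=7, L=37
  J7: C=49, d=39, L=10
Lmax = max(5, 5, 14, -18, -2, 37, 10)
= 37


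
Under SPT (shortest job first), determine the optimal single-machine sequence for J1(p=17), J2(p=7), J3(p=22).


SPT: sort by shortest processing time
  J2: p=7
  J1: p=17
  J3: p=22
Order: J2 → J1 → J3


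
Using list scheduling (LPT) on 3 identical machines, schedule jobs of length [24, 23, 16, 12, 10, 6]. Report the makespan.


Jobs (LPT sorted): [24, 23, 16, 12, 10, 6]
Machines: 3
  J=24 → Machine 1 (load: 0+24=24)
  J=23 → Machine 2 (load: 0+23=23)
  J=16 → Machine 3 (load: 0+16=16)
  J=12 → Machine 3 (load: 16+12=28)
  J=10 → Machine 2 (load: 23+10=33)
  J=6 → Machine 1 (load: 24+6=30)
Machine loads: [30, 33, 28]
Makespan = max = 33 time units


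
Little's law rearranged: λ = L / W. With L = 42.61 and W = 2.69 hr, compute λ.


Little's law: L = λW → λ = L / W
= 42.61 / 2.69
= 15.84 per hour


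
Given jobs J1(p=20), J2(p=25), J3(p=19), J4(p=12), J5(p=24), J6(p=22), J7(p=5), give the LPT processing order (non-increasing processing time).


LPT: sort by longest processing time first
  J2: p=25
  J5: p=24
  J6: p=22
  J1: p=20
  J3: p=19
  J4: p=12
  J7: p=5
Order: J2 → J5 → J6 → J1 → J3 → J4 → J7


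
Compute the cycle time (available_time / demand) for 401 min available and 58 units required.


Cycle time = available time / demand
= 401 / 58
= 6.91 min/unit


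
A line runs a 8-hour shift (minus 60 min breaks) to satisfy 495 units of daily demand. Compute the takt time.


Available = 8×60 - 60 = 420 min
Takt time = 420 / 495
= 0.85 min/unit


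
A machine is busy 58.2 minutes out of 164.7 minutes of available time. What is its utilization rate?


Utilization = busy / total × 100
= 58.2 / 164.7 × 100
= 35.3%


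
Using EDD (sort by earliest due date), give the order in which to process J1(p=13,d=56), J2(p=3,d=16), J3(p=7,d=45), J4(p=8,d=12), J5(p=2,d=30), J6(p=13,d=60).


EDD: sort by earliest due date
  J4: d=12, p=8
  J2: d=16, p=3
  J5: d=30, p=2
  J3: d=45, p=7
  J1: d=56, p=13
  J6: d=60, p=13
Order: J4 → J2 → J5 → J3 → J1 → J6


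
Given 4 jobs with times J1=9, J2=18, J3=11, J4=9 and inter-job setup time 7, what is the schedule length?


Makespan = Σ processing + (n-1) × setup
= (9 + 18 + 11 + 9) + (4-1)×7
= 47 + 21
= 68 time units


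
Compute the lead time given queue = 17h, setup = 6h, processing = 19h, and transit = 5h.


Lead time = queue + setup + processing + transit
= 17 + 6 + 19 + 5
= 47 hours


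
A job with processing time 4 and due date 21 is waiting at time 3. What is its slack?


Slack = due - current_time - processing
= 21 - 3 - 4
= 14


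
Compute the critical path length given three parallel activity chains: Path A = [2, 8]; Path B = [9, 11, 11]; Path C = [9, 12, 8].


Path A: 2 + 8 = 10
Path B: 9 + 11 + 11 = 31
Path C: 9 + 12 + 8 = 29
Critical path = longest = max(10, 31, 29)
= 31 (Path B)


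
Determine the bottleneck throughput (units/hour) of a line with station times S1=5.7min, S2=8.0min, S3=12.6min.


Bottleneck = longest station time
Station times: [5.7, 8.0, 12.6]
Max = 12.6 min
Rate = 60 / 12.6
= 4.76 units/hour (bottleneck: 12.6min)


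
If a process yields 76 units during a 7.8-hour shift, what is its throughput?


Throughput = units / time
= 76 / 7.8
= 9.7 units/hour


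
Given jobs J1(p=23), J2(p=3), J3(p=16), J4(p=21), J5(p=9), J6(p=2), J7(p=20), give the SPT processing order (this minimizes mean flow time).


SPT: sort by shortest processing time
  J6: p=2
  J2: p=3
  J5: p=9
  J3: p=16
  J7: p=20
  J4: p=21
  J1: p=23
Order: J6 → J2 → J5 → J3 → J7 → J4 → J1


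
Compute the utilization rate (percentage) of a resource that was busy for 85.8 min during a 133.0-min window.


Utilization = busy / total × 100
= 85.8 / 133.0 × 100
= 64.5%


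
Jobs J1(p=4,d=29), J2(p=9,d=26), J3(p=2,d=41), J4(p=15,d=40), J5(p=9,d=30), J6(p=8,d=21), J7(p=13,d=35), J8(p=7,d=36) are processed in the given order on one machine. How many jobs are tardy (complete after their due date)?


Completion vs due date:
  J1: C=4, d=29 → on time
  J2: C=13, d=26 → on time
  J3: C=15, d=41 → on time
  J4: C=30, d=40 → on time
  J5: C=39, d=30 → TARDY
  J6: C=47, d=21 → TARDY
  J7: C=60, d=35 → TARDY
  J8: C=67, d=36 → TARDY
Tardy jobs: J5, J6, J7, J8
Count = 4


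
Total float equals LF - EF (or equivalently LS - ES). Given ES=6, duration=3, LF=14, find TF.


EF = ES + duration = 6 + 3 = 9
LS = LF - duration = 14 - 3 = 11
Total Float = LF - EF = 14 - 9
(or LS - ES = 11 - 6)
= 5


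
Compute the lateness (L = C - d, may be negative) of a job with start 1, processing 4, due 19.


Completion = 1 + 4 = 5
Lateness = C - d = 5 - 19
= -14


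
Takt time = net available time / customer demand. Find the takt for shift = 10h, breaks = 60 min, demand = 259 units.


Available = 10×60 - 60 = 540 min
Takt time = 540 / 259
= 2.08 min/unit


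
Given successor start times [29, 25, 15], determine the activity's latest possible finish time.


LF = min of all successor start times
Successors start at: [29, 25, 15]
LF = min(29, 25, 15)
= 15


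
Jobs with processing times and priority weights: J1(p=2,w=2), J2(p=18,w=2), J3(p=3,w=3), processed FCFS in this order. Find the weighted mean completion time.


Completion times:
  J1: C=2, w×C=2×2=4
  J2: C=20, w×C=2×20=40
  J3: C=23, w×C=3×23=69
Sum w×C = 113
Sum w = 7
Weighted avg = 113/7
= 16.14


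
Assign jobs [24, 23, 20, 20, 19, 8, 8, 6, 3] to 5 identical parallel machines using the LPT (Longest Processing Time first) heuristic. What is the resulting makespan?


Jobs (LPT sorted): [24, 23, 20, 20, 19, 8, 8, 6, 3]
Machines: 5
  J=24 → Machine 1 (load: 0+24=24)
  J=23 → Machine 2 (load: 0+23=23)
  J=20 → Machine 3 (load: 0+20=20)
  J=20 → Machine 4 (load: 0+20=20)
  J=19 → Machine 5 (load: 0+19=19)
  J=8 → Machine 5 (load: 19+8=27)
  J=8 → Machine 3 (load: 20+8=28)
  J=6 → Machine 4 (load: 20+6=26)
  J=3 → Machine 2 (load: 23+3=26)
Machine loads: [24, 26, 28, 26, 27]
Makespan = max = 28 time units


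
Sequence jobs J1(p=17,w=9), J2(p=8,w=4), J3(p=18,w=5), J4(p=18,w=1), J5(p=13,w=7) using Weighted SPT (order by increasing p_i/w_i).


WSPT (Smith's rule): sort by p/w ascending
  J5: p/w = 13/7 = 1.857
  J1: p/w = 17/9 = 1.889
  J2: p/w = 8/4 = 2.000
  J3: p/w = 18/5 = 3.600
  J4: p/w = 18/1 = 18.000
Order: J5 → J1 → J2 → J3 → J4


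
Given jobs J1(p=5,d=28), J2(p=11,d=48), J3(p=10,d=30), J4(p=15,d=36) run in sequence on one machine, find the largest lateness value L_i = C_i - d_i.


Lateness per job (L = C - d):
  J1: C=5, d=28, L=-23
  J2: C=16, d=48, L=-32
  J3: C=26, d=30, L=-4
  J4: C=41, d=36, L=5
Lmax = max(-23, -32, -4, 5)
= 5


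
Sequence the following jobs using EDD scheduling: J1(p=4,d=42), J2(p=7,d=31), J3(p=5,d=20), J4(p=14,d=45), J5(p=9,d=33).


EDD: sort by earliest due date
  J3: d=20, p=5
  J2: d=31, p=7
  J5: d=33, p=9
  J1: d=42, p=4
  J4: d=45, p=14
Order: J3 → J2 → J5 → J1 → J4


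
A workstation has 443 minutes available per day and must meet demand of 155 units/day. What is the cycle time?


Cycle time = available time / demand
= 443 / 155
= 2.86 min/unit


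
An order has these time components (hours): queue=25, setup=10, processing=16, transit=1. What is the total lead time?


Lead time = queue + setup + processing + transit
= 25 + 10 + 16 + 1
= 52 hours


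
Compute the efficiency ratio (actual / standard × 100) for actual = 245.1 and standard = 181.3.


Efficiency = (actual / standard) × 100
= (245.1 / 181.3) × 100
= 135.2%


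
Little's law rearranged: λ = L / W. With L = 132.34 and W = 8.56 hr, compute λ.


Little's law: L = λW → λ = L / W
= 132.34 / 8.56
= 15.46 per hour


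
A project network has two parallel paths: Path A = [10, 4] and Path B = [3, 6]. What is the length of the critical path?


Path A: 10 + 4 = 14
Path B: 3 + 6 = 9
Critical path = longest = max(14, 9)
= 14 (Path A)


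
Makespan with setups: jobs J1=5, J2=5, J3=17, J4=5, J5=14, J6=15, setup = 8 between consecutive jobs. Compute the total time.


Makespan = Σ processing + (n-1) × setup
= (5 + 5 + 17 + 5 + 14 + 15) + (6-1)×8
= 61 + 40
= 101 time units


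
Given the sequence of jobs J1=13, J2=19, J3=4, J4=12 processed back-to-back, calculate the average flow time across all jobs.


Completion times:
  J1: completes at 13
  J2: completes at 32
  J3: completes at 36
  J4: completes at 48
Sum = 129
Average = 129/4
= 32.25


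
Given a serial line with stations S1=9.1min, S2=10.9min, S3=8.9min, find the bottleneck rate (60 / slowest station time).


Bottleneck = longest station time
Station times: [9.1, 10.9, 8.9]
Max = 10.9 min
Rate = 60 / 10.9
= 5.50 units/hour (bottleneck: 10.9min)


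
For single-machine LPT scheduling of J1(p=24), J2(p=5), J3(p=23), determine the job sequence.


LPT: sort by longest processing time first
  J1: p=24
  J3: p=23
  J2: p=5
Order: J1 → J3 → J2


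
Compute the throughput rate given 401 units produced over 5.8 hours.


Throughput = units / time
= 401 / 5.8
= 69.1 units/hour


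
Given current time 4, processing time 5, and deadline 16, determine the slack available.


Slack = due - current_time - processing
= 16 - 4 - 5
= 7


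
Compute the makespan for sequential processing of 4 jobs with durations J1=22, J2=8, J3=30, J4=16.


Sequential makespan: sum all processing times
= 22 + 8 + 30 + 16
= 76 time units


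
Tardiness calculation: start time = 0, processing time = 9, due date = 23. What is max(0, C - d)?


Completion = start + processing = 0 + 9 = 9
Tardiness = max(0, C - d) = max(0, 9 - 23)
= max(0, -14)
= 0


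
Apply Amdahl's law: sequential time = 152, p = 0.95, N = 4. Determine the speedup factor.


Amdahl's law: T_p = T × ((1-p) + p/N)
= 152 × ((1-0.95) + 0.95/4)
= 152 × (0.05 + 0.2375)
= 152 × 0.2875
= 43.70
Speedup = 152/43.70
= 3.48×


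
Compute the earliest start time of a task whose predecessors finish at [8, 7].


ES = max of all predecessor completion times
Predecessors: [8, 7]
ES = max(8, 7)
= 8


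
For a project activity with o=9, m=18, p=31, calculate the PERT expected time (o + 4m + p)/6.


te = (o + 4m + p) / 6
= (9 + 4×18 + 31) / 6
= (9 + 72 + 31) / 6
= 112 / 6
= 18.67


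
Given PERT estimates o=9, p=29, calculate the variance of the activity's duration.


σ² = ((p - o) / 6)² = (p - o)² / 36
= (29 - 9)² / 36
= 20² / 36
= 400 / 36
= 11.1111


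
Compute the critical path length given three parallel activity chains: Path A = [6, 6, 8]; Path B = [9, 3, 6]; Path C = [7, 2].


Path A: 6 + 6 + 8 = 20
Path B: 9 + 3 + 6 = 18
Path C: 7 + 2 = 9
Critical path = longest = max(20, 18, 9)
= 20 (Path A)


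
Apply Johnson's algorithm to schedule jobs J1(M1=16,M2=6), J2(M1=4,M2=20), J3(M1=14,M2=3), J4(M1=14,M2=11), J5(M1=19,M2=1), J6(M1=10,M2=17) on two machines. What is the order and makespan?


Johnson's rule:
Group 1 (M1≤M2, sort by M1): ['J2', 'J6']
Group 2 (M1>M2, sort desc M2): ['J4', 'J1', 'J3', 'J5']
Sequence: J2 → J6 → J4 → J1 → J3 → J5
Makespan calculation:
  J2: M1 done=4, M2 done=24
  J6: M1 done=14, M2 done=41
  J4: M1 done=28, M2 done=52
  J1: M1 done=44, M2 done=58
  J3: M1 done=58, M2 done=61
  J5: M1 done=77, M2 done=78
= Sequence: J2 → J6 → J4 → J1 → J3 → J5, Makespan: 78


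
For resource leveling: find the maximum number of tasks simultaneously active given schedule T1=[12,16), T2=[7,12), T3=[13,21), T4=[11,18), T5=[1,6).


Check each time point for overlaps:
  t=13: 3 tasks active (T1, T3, T4)
Max concurrent = 3


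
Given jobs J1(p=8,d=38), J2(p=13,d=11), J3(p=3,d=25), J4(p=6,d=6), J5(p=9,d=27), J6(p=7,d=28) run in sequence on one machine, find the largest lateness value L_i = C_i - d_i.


Lateness per job (L = C - d):
  J1: C=8, d=38, L=-30
  J2: C=21, d=11, L=10
  J3: C=24, d=25, L=-1
  J4: C=30, d=6, L=24
  J5: C=39, d=27, L=12
  J6: C=46, d=28, L=18
Lmax = max(-30, 10, -1, 24, 12, 18)
= 24


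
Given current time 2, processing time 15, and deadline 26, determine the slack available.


Slack = due - current_time - processing
= 26 - 2 - 15
= 9


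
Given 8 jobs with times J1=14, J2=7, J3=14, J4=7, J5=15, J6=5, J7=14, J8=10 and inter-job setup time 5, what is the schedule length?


Makespan = Σ processing + (n-1) × setup
= (14 + 7 + 14 + 7 + 15 + 5 + 14 + 10) + (8-1)×5
= 86 + 35
= 121 time units


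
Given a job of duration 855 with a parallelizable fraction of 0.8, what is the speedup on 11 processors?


Amdahl's law: T_p = T × ((1-p) + p/N)
= 855 × ((1-0.8) + 0.8/11)
= 855 × (0.20 + 0.0727)
= 855 × 0.2727
= 233.18
Speedup = 855/233.18
= 3.67×


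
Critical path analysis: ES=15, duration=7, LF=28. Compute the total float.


EF = ES + duration = 15 + 7 = 22
LS = LF - duration = 28 - 7 = 21
Total Float = LF - EF = 28 - 22
(or LS - ES = 21 - 15)
= 6


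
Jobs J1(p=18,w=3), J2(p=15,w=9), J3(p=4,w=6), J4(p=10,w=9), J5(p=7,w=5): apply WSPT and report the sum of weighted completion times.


WSPT order (by p/w): J3 → J4 → J5 → J2 → J1
  J3: C=4, w·C=6×4=24
  J4: C=14, w·C=9×14=126
  J5: C=21, w·C=5×21=105
  J2: C=36, w·C=9×36=324
  J1: C=54, w·C=3×54=162
Σ w·C = 741
= 741


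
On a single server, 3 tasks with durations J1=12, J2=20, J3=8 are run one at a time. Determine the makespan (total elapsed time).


Sequential makespan: sum all processing times
= 12 + 20 + 8
= 40 time units


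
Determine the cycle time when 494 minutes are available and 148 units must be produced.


Cycle time = available time / demand
= 494 / 148
= 3.34 min/unit


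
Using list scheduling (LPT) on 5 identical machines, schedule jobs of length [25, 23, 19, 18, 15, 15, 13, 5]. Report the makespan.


Jobs (LPT sorted): [25, 23, 19, 18, 15, 15, 13, 5]
Machines: 5
  J=25 → Machine 1 (load: 0+25=25)
  J=23 → Machine 2 (load: 0+23=23)
  J=19 → Machine 3 (load: 0+19=19)
  J=18 → Machine 4 (load: 0+18=18)
  J=15 → Machine 5 (load: 0+15=15)
  J=15 → Machine 5 (load: 15+15=30)
  J=13 → Machine 4 (load: 18+13=31)
  J=5 → Machine 3 (load: 19+5=24)
Machine loads: [25, 23, 24, 31, 30]
Makespan = max = 31 time units


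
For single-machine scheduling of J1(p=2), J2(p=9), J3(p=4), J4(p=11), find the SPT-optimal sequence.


SPT: sort by shortest processing time
  J1: p=2
  J3: p=4
  J2: p=9
  J4: p=11
Order: J1 → J3 → J2 → J4


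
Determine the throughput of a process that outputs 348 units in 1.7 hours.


Throughput = units / time
= 348 / 1.7
= 204.7 units/hour


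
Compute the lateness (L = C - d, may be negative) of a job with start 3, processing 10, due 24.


Completion = 3 + 10 = 13
Lateness = C - d = 13 - 24
= -11


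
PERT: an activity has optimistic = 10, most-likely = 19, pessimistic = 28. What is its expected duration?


te = (o + 4m + p) / 6
= (10 + 4×19 + 28) / 6
= (10 + 76 + 28) / 6
= 114 / 6
= 19.00


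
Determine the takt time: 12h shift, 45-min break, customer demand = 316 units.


Available = 12×60 - 45 = 675 min
Takt time = 675 / 316
= 2.14 min/unit


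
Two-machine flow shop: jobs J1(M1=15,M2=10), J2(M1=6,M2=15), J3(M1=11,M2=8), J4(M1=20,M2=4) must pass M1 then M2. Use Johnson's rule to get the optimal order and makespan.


Johnson's rule:
Group 1 (M1≤M2, sort by M1): ['J2']
Group 2 (M1>M2, sort desc M2): ['J1', 'J3', 'J4']
Sequence: J2 → J1 → J3 → J4
Makespan calculation:
  J2: M1 done=6, M2 done=21
  J1: M1 done=21, M2 done=31
  J3: M1 done=32, M2 done=40
  J4: M1 done=52, M2 done=56
= Sequence: J2 → J1 → J3 → J4, Makespan: 56


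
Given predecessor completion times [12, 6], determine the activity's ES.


ES = max of all predecessor completion times
Predecessors: [12, 6]
ES = max(12, 6)
= 12


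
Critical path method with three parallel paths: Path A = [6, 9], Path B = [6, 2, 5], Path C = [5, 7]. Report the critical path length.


Path A: 6 + 9 = 15
Path B: 6 + 2 + 5 = 13
Path C: 5 + 7 = 12
Critical path = longest = max(15, 13, 12)
= 15 (Path A)


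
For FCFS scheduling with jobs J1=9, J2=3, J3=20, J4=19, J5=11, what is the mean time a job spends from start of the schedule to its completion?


Completion times:
  J1: completes at 9
  J2: completes at 12
  J3: completes at 32
  J4: completes at 51
  J5: completes at 62
Sum = 166
Average = 166/5
= 33.20


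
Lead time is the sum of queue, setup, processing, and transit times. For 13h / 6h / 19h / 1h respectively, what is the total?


Lead time = queue + setup + processing + transit
= 13 + 6 + 19 + 1
= 39 hours


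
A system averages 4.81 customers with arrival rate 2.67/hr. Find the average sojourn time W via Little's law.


Little's law: L = λW → W = L / λ
= 4.81 / 2.67
= 1.80 hours


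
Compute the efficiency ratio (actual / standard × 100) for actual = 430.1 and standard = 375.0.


Efficiency = (actual / standard) × 100
= (430.1 / 375.0) × 100
= 114.7%


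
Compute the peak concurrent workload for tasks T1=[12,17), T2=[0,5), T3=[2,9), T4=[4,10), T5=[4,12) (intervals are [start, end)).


Check each time point for overlaps:
  t=4: 4 tasks active (T2, T3, T4, T5)
Max concurrent = 4


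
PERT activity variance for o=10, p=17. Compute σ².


σ² = ((p - o) / 6)² = (p - o)² / 36
= (17 - 10)² / 36
= 7² / 36
= 49 / 36
= 1.3611


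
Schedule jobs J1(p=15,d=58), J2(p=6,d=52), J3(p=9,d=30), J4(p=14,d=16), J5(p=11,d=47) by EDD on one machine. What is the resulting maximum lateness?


EDD order: J4 → J3 → J5 → J2 → J1
Completion and lateness:
  J4: C=14, d=16, L=14-16=-2
  J3: C=23, d=30, L=23-30=-7
  J5: C=34, d=47, L=34-47=-13
  J2: C=40, d=52, L=40-52=-12
  J1: C=55, d=58, L=55-58=-3
Lmax = max(-2, -7, -13, -12, -3)
= -2


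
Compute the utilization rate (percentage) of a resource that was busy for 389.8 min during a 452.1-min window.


Utilization = busy / total × 100
= 389.8 / 452.1 × 100
= 86.2%


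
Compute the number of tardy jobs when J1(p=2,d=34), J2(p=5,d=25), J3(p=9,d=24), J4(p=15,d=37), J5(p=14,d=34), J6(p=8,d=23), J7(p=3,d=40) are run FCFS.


Completion vs due date:
  J1: C=2, d=34 → on time
  J2: C=7, d=25 → on time
  J3: C=16, d=24 → on time
  J4: C=31, d=37 → on time
  J5: C=45, d=34 → TARDY
  J6: C=53, d=23 → TARDY
  J7: C=56, d=40 → TARDY
Tardy jobs: J5, J6, J7
Count = 3


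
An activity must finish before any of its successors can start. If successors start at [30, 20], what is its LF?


LF = min of all successor start times
Successors start at: [30, 20]
LF = min(30, 20)
= 20


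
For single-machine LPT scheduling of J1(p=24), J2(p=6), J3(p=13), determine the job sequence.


LPT: sort by longest processing time first
  J1: p=24
  J3: p=13
  J2: p=6
Order: J1 → J3 → J2


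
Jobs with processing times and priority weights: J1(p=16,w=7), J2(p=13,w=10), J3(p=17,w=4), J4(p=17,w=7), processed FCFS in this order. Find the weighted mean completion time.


Completion times:
  J1: C=16, w×C=7×16=112
  J2: C=29, w×C=10×29=290
  J3: C=46, w×C=4×46=184
  J4: C=63, w×C=7×63=441
Sum w×C = 1027
Sum w = 28
Weighted avg = 1027/28
= 36.68


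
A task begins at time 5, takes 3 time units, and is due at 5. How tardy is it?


Completion = start + processing = 5 + 3 = 8
Tardiness = max(0, C - d) = max(0, 8 - 5)
= max(0, 3)
= 3


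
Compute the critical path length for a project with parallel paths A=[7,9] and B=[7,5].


Path A: 7 + 9 = 16
Path B: 7 + 5 = 12
Critical path = longest = max(16, 12)
= 16 (Path A)


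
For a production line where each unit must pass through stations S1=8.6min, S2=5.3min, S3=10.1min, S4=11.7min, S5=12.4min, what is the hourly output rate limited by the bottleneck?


Bottleneck = longest station time
Station times: [8.6, 5.3, 10.1, 11.7, 12.4]
Max = 12.4 min
Rate = 60 / 12.4
= 4.84 units/hour (bottleneck: 12.4min)


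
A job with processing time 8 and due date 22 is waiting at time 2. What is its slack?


Slack = due - current_time - processing
= 22 - 2 - 8
= 12


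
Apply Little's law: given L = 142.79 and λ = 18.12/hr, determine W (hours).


Little's law: L = λW → W = L / λ
= 142.79 / 18.12
= 7.88 hours


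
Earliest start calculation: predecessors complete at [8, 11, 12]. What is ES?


ES = max of all predecessor completion times
Predecessors: [8, 11, 12]
ES = max(8, 11, 12)
= 12


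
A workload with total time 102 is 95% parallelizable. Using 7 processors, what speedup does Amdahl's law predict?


Amdahl's law: T_p = T × ((1-p) + p/N)
= 102 × ((1-0.95) + 0.95/7)
= 102 × (0.05 + 0.1357)
= 102 × 0.1857
= 18.94
Speedup = 102/18.94
= 5.38×
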